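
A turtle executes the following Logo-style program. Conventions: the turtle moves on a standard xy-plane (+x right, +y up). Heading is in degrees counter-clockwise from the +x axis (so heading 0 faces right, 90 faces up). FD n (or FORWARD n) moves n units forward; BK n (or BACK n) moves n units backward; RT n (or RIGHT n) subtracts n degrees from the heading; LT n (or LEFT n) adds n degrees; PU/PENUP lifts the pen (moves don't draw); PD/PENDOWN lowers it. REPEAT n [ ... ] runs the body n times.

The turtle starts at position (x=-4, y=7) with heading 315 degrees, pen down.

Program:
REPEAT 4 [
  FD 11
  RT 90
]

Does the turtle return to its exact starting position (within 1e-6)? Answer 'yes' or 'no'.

Answer: yes

Derivation:
Executing turtle program step by step:
Start: pos=(-4,7), heading=315, pen down
REPEAT 4 [
  -- iteration 1/4 --
  FD 11: (-4,7) -> (3.778,-0.778) [heading=315, draw]
  RT 90: heading 315 -> 225
  -- iteration 2/4 --
  FD 11: (3.778,-0.778) -> (-4,-8.556) [heading=225, draw]
  RT 90: heading 225 -> 135
  -- iteration 3/4 --
  FD 11: (-4,-8.556) -> (-11.778,-0.778) [heading=135, draw]
  RT 90: heading 135 -> 45
  -- iteration 4/4 --
  FD 11: (-11.778,-0.778) -> (-4,7) [heading=45, draw]
  RT 90: heading 45 -> 315
]
Final: pos=(-4,7), heading=315, 4 segment(s) drawn

Start position: (-4, 7)
Final position: (-4, 7)
Distance = 0; < 1e-6 -> CLOSED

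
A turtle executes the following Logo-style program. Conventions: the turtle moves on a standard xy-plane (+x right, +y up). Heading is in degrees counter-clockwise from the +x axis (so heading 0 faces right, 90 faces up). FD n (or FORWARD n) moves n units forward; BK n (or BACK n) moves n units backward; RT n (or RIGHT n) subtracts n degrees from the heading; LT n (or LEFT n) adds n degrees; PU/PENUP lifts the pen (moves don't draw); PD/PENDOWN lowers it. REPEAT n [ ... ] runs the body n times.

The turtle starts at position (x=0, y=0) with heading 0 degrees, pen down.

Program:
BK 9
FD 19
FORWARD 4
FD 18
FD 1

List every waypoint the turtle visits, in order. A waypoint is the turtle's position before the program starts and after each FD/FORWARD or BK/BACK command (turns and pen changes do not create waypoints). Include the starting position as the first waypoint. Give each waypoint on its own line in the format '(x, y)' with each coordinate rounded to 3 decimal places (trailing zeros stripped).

Answer: (0, 0)
(-9, 0)
(10, 0)
(14, 0)
(32, 0)
(33, 0)

Derivation:
Executing turtle program step by step:
Start: pos=(0,0), heading=0, pen down
BK 9: (0,0) -> (-9,0) [heading=0, draw]
FD 19: (-9,0) -> (10,0) [heading=0, draw]
FD 4: (10,0) -> (14,0) [heading=0, draw]
FD 18: (14,0) -> (32,0) [heading=0, draw]
FD 1: (32,0) -> (33,0) [heading=0, draw]
Final: pos=(33,0), heading=0, 5 segment(s) drawn
Waypoints (6 total):
(0, 0)
(-9, 0)
(10, 0)
(14, 0)
(32, 0)
(33, 0)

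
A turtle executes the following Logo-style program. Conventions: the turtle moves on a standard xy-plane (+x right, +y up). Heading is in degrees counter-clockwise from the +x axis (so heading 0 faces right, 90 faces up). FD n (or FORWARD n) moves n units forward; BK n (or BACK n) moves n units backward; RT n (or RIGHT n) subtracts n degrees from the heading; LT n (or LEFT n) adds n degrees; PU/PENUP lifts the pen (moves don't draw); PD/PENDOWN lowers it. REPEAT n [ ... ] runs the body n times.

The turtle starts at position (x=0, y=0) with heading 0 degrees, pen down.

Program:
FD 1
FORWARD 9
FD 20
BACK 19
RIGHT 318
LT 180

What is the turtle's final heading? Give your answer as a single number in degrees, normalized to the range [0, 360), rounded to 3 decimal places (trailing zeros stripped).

Answer: 222

Derivation:
Executing turtle program step by step:
Start: pos=(0,0), heading=0, pen down
FD 1: (0,0) -> (1,0) [heading=0, draw]
FD 9: (1,0) -> (10,0) [heading=0, draw]
FD 20: (10,0) -> (30,0) [heading=0, draw]
BK 19: (30,0) -> (11,0) [heading=0, draw]
RT 318: heading 0 -> 42
LT 180: heading 42 -> 222
Final: pos=(11,0), heading=222, 4 segment(s) drawn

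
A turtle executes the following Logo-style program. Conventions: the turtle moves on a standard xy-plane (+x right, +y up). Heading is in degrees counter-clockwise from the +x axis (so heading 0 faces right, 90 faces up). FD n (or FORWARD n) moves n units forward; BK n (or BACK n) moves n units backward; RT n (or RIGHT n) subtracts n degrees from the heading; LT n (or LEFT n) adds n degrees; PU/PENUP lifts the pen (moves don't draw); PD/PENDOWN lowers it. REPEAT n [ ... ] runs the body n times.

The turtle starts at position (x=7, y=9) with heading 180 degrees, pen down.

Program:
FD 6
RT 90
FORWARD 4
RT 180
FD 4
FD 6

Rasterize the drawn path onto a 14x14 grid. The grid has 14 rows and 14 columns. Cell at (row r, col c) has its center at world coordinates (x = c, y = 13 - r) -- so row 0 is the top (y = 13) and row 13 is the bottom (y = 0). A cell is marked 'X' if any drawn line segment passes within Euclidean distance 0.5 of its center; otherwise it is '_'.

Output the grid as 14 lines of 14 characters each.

Segment 0: (7,9) -> (1,9)
Segment 1: (1,9) -> (1,13)
Segment 2: (1,13) -> (1,9)
Segment 3: (1,9) -> (1,3)

Answer: _X____________
_X____________
_X____________
_X____________
_XXXXXXX______
_X____________
_X____________
_X____________
_X____________
_X____________
_X____________
______________
______________
______________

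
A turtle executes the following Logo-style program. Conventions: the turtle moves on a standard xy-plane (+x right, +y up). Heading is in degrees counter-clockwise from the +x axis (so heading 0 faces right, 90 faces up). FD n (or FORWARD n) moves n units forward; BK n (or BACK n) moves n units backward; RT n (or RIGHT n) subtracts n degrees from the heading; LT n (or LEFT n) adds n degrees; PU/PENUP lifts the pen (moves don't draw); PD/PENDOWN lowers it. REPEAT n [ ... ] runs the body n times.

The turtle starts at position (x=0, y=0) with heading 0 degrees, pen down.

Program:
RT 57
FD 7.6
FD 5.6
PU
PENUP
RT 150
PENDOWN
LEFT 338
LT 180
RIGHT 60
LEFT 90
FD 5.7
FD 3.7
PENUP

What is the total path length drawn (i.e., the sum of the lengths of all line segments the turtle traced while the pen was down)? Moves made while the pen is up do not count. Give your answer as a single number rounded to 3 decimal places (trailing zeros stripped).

Executing turtle program step by step:
Start: pos=(0,0), heading=0, pen down
RT 57: heading 0 -> 303
FD 7.6: (0,0) -> (4.139,-6.374) [heading=303, draw]
FD 5.6: (4.139,-6.374) -> (7.189,-11.07) [heading=303, draw]
PU: pen up
PU: pen up
RT 150: heading 303 -> 153
PD: pen down
LT 338: heading 153 -> 131
LT 180: heading 131 -> 311
RT 60: heading 311 -> 251
LT 90: heading 251 -> 341
FD 5.7: (7.189,-11.07) -> (12.579,-12.926) [heading=341, draw]
FD 3.7: (12.579,-12.926) -> (16.077,-14.131) [heading=341, draw]
PU: pen up
Final: pos=(16.077,-14.131), heading=341, 4 segment(s) drawn

Segment lengths:
  seg 1: (0,0) -> (4.139,-6.374), length = 7.6
  seg 2: (4.139,-6.374) -> (7.189,-11.07), length = 5.6
  seg 3: (7.189,-11.07) -> (12.579,-12.926), length = 5.7
  seg 4: (12.579,-12.926) -> (16.077,-14.131), length = 3.7
Total = 22.6

Answer: 22.6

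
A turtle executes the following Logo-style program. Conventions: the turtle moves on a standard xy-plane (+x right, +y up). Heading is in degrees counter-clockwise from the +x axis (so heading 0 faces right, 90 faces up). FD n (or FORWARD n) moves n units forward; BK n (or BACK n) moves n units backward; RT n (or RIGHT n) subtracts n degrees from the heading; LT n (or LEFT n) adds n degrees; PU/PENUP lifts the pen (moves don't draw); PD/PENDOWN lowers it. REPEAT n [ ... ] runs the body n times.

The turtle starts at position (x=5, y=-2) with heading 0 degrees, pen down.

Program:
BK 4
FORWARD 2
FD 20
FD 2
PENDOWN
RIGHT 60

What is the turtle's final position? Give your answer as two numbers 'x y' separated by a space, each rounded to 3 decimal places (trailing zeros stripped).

Answer: 25 -2

Derivation:
Executing turtle program step by step:
Start: pos=(5,-2), heading=0, pen down
BK 4: (5,-2) -> (1,-2) [heading=0, draw]
FD 2: (1,-2) -> (3,-2) [heading=0, draw]
FD 20: (3,-2) -> (23,-2) [heading=0, draw]
FD 2: (23,-2) -> (25,-2) [heading=0, draw]
PD: pen down
RT 60: heading 0 -> 300
Final: pos=(25,-2), heading=300, 4 segment(s) drawn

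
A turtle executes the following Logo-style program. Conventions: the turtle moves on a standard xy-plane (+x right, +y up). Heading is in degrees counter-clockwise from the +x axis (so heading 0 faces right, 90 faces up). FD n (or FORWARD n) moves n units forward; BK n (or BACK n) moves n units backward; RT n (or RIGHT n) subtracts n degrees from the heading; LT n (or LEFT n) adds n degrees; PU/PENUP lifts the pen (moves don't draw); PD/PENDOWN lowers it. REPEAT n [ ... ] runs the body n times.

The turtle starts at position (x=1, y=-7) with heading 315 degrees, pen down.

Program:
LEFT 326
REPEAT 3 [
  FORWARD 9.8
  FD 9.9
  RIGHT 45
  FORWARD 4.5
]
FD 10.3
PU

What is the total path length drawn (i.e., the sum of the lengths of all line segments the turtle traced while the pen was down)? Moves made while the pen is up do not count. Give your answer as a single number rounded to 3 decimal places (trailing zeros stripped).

Executing turtle program step by step:
Start: pos=(1,-7), heading=315, pen down
LT 326: heading 315 -> 281
REPEAT 3 [
  -- iteration 1/3 --
  FD 9.8: (1,-7) -> (2.87,-16.62) [heading=281, draw]
  FD 9.9: (2.87,-16.62) -> (4.759,-26.338) [heading=281, draw]
  RT 45: heading 281 -> 236
  FD 4.5: (4.759,-26.338) -> (2.243,-30.069) [heading=236, draw]
  -- iteration 2/3 --
  FD 9.8: (2.243,-30.069) -> (-3.238,-38.193) [heading=236, draw]
  FD 9.9: (-3.238,-38.193) -> (-8.774,-46.401) [heading=236, draw]
  RT 45: heading 236 -> 191
  FD 4.5: (-8.774,-46.401) -> (-13.191,-47.259) [heading=191, draw]
  -- iteration 3/3 --
  FD 9.8: (-13.191,-47.259) -> (-22.811,-49.129) [heading=191, draw]
  FD 9.9: (-22.811,-49.129) -> (-32.529,-51.018) [heading=191, draw]
  RT 45: heading 191 -> 146
  FD 4.5: (-32.529,-51.018) -> (-36.26,-48.502) [heading=146, draw]
]
FD 10.3: (-36.26,-48.502) -> (-44.799,-42.742) [heading=146, draw]
PU: pen up
Final: pos=(-44.799,-42.742), heading=146, 10 segment(s) drawn

Segment lengths:
  seg 1: (1,-7) -> (2.87,-16.62), length = 9.8
  seg 2: (2.87,-16.62) -> (4.759,-26.338), length = 9.9
  seg 3: (4.759,-26.338) -> (2.243,-30.069), length = 4.5
  seg 4: (2.243,-30.069) -> (-3.238,-38.193), length = 9.8
  seg 5: (-3.238,-38.193) -> (-8.774,-46.401), length = 9.9
  seg 6: (-8.774,-46.401) -> (-13.191,-47.259), length = 4.5
  seg 7: (-13.191,-47.259) -> (-22.811,-49.129), length = 9.8
  seg 8: (-22.811,-49.129) -> (-32.529,-51.018), length = 9.9
  seg 9: (-32.529,-51.018) -> (-36.26,-48.502), length = 4.5
  seg 10: (-36.26,-48.502) -> (-44.799,-42.742), length = 10.3
Total = 82.9

Answer: 82.9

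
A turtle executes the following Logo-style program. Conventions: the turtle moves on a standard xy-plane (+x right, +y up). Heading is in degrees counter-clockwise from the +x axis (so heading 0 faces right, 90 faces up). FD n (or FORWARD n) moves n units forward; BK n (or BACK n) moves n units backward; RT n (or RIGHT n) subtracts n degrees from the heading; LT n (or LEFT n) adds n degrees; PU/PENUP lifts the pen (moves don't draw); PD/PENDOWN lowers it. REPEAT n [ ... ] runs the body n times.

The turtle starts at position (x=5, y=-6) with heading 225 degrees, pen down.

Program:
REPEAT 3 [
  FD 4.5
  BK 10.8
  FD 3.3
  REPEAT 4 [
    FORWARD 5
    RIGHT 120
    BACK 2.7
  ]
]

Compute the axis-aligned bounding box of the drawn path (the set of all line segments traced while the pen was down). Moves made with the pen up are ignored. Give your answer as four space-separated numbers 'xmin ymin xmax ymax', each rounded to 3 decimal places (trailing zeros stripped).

Answer: -4.926 -16.108 9.455 -1.545

Derivation:
Executing turtle program step by step:
Start: pos=(5,-6), heading=225, pen down
REPEAT 3 [
  -- iteration 1/3 --
  FD 4.5: (5,-6) -> (1.818,-9.182) [heading=225, draw]
  BK 10.8: (1.818,-9.182) -> (9.455,-1.545) [heading=225, draw]
  FD 3.3: (9.455,-1.545) -> (7.121,-3.879) [heading=225, draw]
  REPEAT 4 [
    -- iteration 1/4 --
    FD 5: (7.121,-3.879) -> (3.586,-7.414) [heading=225, draw]
    RT 120: heading 225 -> 105
    BK 2.7: (3.586,-7.414) -> (4.285,-10.022) [heading=105, draw]
    -- iteration 2/4 --
    FD 5: (4.285,-10.022) -> (2.991,-5.193) [heading=105, draw]
    RT 120: heading 105 -> 345
    BK 2.7: (2.991,-5.193) -> (0.383,-4.494) [heading=345, draw]
    -- iteration 3/4 --
    FD 5: (0.383,-4.494) -> (5.212,-5.788) [heading=345, draw]
    RT 120: heading 345 -> 225
    BK 2.7: (5.212,-5.788) -> (7.121,-3.879) [heading=225, draw]
    -- iteration 4/4 --
    FD 5: (7.121,-3.879) -> (3.586,-7.414) [heading=225, draw]
    RT 120: heading 225 -> 105
    BK 2.7: (3.586,-7.414) -> (4.285,-10.022) [heading=105, draw]
  ]
  -- iteration 2/3 --
  FD 4.5: (4.285,-10.022) -> (3.12,-5.676) [heading=105, draw]
  BK 10.8: (3.12,-5.676) -> (5.915,-16.108) [heading=105, draw]
  FD 3.3: (5.915,-16.108) -> (5.061,-12.92) [heading=105, draw]
  REPEAT 4 [
    -- iteration 1/4 --
    FD 5: (5.061,-12.92) -> (3.767,-8.09) [heading=105, draw]
    RT 120: heading 105 -> 345
    BK 2.7: (3.767,-8.09) -> (1.159,-7.392) [heading=345, draw]
    -- iteration 2/4 --
    FD 5: (1.159,-7.392) -> (5.989,-8.686) [heading=345, draw]
    RT 120: heading 345 -> 225
    BK 2.7: (5.989,-8.686) -> (7.898,-6.776) [heading=225, draw]
    -- iteration 3/4 --
    FD 5: (7.898,-6.776) -> (4.362,-10.312) [heading=225, draw]
    RT 120: heading 225 -> 105
    BK 2.7: (4.362,-10.312) -> (5.061,-12.92) [heading=105, draw]
    -- iteration 4/4 --
    FD 5: (5.061,-12.92) -> (3.767,-8.09) [heading=105, draw]
    RT 120: heading 105 -> 345
    BK 2.7: (3.767,-8.09) -> (1.159,-7.392) [heading=345, draw]
  ]
  -- iteration 3/3 --
  FD 4.5: (1.159,-7.392) -> (5.506,-8.556) [heading=345, draw]
  BK 10.8: (5.506,-8.556) -> (-4.926,-5.761) [heading=345, draw]
  FD 3.3: (-4.926,-5.761) -> (-1.739,-6.615) [heading=345, draw]
  REPEAT 4 [
    -- iteration 1/4 --
    FD 5: (-1.739,-6.615) -> (3.091,-7.909) [heading=345, draw]
    RT 120: heading 345 -> 225
    BK 2.7: (3.091,-7.909) -> (5,-6) [heading=225, draw]
    -- iteration 2/4 --
    FD 5: (5,-6) -> (1.464,-9.536) [heading=225, draw]
    RT 120: heading 225 -> 105
    BK 2.7: (1.464,-9.536) -> (2.163,-12.144) [heading=105, draw]
    -- iteration 3/4 --
    FD 5: (2.163,-12.144) -> (0.869,-7.314) [heading=105, draw]
    RT 120: heading 105 -> 345
    BK 2.7: (0.869,-7.314) -> (-1.739,-6.615) [heading=345, draw]
    -- iteration 4/4 --
    FD 5: (-1.739,-6.615) -> (3.091,-7.909) [heading=345, draw]
    RT 120: heading 345 -> 225
    BK 2.7: (3.091,-7.909) -> (5,-6) [heading=225, draw]
  ]
]
Final: pos=(5,-6), heading=225, 33 segment(s) drawn

Segment endpoints: x in {-4.926, -1.739, -1.739, 0.383, 0.869, 1.159, 1.159, 1.464, 1.818, 2.163, 2.991, 3.091, 3.091, 3.12, 3.586, 3.586, 3.767, 3.767, 4.285, 4.285, 4.362, 5, 5, 5, 5.061, 5.061, 5.212, 5.506, 5.915, 5.989, 7.121, 7.121, 7.898, 9.455}, y in {-16.108, -12.92, -12.92, -12.144, -10.312, -10.022, -9.536, -9.182, -8.686, -8.556, -8.09, -8.09, -7.909, -7.909, -7.414, -7.392, -7.392, -7.314, -6.776, -6.615, -6.615, -6, -6, -6, -5.788, -5.761, -5.676, -5.193, -4.494, -3.879, -3.879, -1.545}
xmin=-4.926, ymin=-16.108, xmax=9.455, ymax=-1.545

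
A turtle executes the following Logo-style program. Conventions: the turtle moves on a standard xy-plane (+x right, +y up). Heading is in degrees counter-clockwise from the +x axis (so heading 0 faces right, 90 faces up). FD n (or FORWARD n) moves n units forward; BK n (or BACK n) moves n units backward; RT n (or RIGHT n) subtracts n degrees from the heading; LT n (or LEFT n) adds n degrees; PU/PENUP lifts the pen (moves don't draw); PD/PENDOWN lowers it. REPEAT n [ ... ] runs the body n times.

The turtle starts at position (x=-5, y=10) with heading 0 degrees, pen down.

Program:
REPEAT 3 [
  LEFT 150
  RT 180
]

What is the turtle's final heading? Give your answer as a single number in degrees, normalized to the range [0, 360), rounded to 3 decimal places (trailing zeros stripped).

Executing turtle program step by step:
Start: pos=(-5,10), heading=0, pen down
REPEAT 3 [
  -- iteration 1/3 --
  LT 150: heading 0 -> 150
  RT 180: heading 150 -> 330
  -- iteration 2/3 --
  LT 150: heading 330 -> 120
  RT 180: heading 120 -> 300
  -- iteration 3/3 --
  LT 150: heading 300 -> 90
  RT 180: heading 90 -> 270
]
Final: pos=(-5,10), heading=270, 0 segment(s) drawn

Answer: 270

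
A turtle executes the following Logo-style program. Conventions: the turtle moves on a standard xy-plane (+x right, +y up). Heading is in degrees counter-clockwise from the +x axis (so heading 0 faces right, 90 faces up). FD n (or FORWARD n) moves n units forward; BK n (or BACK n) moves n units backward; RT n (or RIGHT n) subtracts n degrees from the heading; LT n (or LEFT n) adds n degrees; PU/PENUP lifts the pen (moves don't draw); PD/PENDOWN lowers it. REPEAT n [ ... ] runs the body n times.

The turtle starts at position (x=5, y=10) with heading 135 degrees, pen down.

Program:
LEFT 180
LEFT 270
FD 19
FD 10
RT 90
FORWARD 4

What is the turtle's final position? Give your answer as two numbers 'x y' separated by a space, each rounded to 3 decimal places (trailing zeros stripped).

Answer: -18.335 -7.678

Derivation:
Executing turtle program step by step:
Start: pos=(5,10), heading=135, pen down
LT 180: heading 135 -> 315
LT 270: heading 315 -> 225
FD 19: (5,10) -> (-8.435,-3.435) [heading=225, draw]
FD 10: (-8.435,-3.435) -> (-15.506,-10.506) [heading=225, draw]
RT 90: heading 225 -> 135
FD 4: (-15.506,-10.506) -> (-18.335,-7.678) [heading=135, draw]
Final: pos=(-18.335,-7.678), heading=135, 3 segment(s) drawn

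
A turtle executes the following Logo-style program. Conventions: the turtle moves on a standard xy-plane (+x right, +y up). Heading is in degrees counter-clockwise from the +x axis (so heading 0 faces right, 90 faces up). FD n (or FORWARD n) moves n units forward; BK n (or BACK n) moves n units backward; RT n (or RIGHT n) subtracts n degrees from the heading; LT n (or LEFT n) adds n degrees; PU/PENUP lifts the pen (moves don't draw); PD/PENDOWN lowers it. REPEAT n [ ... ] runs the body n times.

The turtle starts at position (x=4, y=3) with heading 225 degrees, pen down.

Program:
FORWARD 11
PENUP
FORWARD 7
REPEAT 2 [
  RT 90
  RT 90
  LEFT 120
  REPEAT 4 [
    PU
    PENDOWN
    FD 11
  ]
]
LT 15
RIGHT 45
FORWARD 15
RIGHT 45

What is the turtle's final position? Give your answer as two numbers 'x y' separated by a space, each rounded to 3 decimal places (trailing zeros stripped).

Answer: -58.734 58.65

Derivation:
Executing turtle program step by step:
Start: pos=(4,3), heading=225, pen down
FD 11: (4,3) -> (-3.778,-4.778) [heading=225, draw]
PU: pen up
FD 7: (-3.778,-4.778) -> (-8.728,-9.728) [heading=225, move]
REPEAT 2 [
  -- iteration 1/2 --
  RT 90: heading 225 -> 135
  RT 90: heading 135 -> 45
  LT 120: heading 45 -> 165
  REPEAT 4 [
    -- iteration 1/4 --
    PU: pen up
    PD: pen down
    FD 11: (-8.728,-9.728) -> (-19.353,-6.881) [heading=165, draw]
    -- iteration 2/4 --
    PU: pen up
    PD: pen down
    FD 11: (-19.353,-6.881) -> (-29.978,-4.034) [heading=165, draw]
    -- iteration 3/4 --
    PU: pen up
    PD: pen down
    FD 11: (-29.978,-4.034) -> (-40.603,-1.187) [heading=165, draw]
    -- iteration 4/4 --
    PU: pen up
    PD: pen down
    FD 11: (-40.603,-1.187) -> (-51.229,1.66) [heading=165, draw]
  ]
  -- iteration 2/2 --
  RT 90: heading 165 -> 75
  RT 90: heading 75 -> 345
  LT 120: heading 345 -> 105
  REPEAT 4 [
    -- iteration 1/4 --
    PU: pen up
    PD: pen down
    FD 11: (-51.229,1.66) -> (-54.076,12.285) [heading=105, draw]
    -- iteration 2/4 --
    PU: pen up
    PD: pen down
    FD 11: (-54.076,12.285) -> (-56.923,22.91) [heading=105, draw]
    -- iteration 3/4 --
    PU: pen up
    PD: pen down
    FD 11: (-56.923,22.91) -> (-59.77,33.536) [heading=105, draw]
    -- iteration 4/4 --
    PU: pen up
    PD: pen down
    FD 11: (-59.77,33.536) -> (-62.617,44.161) [heading=105, draw]
  ]
]
LT 15: heading 105 -> 120
RT 45: heading 120 -> 75
FD 15: (-62.617,44.161) -> (-58.734,58.65) [heading=75, draw]
RT 45: heading 75 -> 30
Final: pos=(-58.734,58.65), heading=30, 10 segment(s) drawn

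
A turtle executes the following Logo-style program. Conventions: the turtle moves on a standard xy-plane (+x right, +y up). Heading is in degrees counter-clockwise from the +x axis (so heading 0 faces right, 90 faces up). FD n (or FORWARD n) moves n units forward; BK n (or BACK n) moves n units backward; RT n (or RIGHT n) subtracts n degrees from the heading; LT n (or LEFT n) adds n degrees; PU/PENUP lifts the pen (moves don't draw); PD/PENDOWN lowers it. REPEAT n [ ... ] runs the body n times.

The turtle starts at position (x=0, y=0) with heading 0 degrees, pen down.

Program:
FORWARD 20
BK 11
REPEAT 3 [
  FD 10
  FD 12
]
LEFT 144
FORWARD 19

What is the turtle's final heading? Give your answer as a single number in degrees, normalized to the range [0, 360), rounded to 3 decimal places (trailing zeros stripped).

Executing turtle program step by step:
Start: pos=(0,0), heading=0, pen down
FD 20: (0,0) -> (20,0) [heading=0, draw]
BK 11: (20,0) -> (9,0) [heading=0, draw]
REPEAT 3 [
  -- iteration 1/3 --
  FD 10: (9,0) -> (19,0) [heading=0, draw]
  FD 12: (19,0) -> (31,0) [heading=0, draw]
  -- iteration 2/3 --
  FD 10: (31,0) -> (41,0) [heading=0, draw]
  FD 12: (41,0) -> (53,0) [heading=0, draw]
  -- iteration 3/3 --
  FD 10: (53,0) -> (63,0) [heading=0, draw]
  FD 12: (63,0) -> (75,0) [heading=0, draw]
]
LT 144: heading 0 -> 144
FD 19: (75,0) -> (59.629,11.168) [heading=144, draw]
Final: pos=(59.629,11.168), heading=144, 9 segment(s) drawn

Answer: 144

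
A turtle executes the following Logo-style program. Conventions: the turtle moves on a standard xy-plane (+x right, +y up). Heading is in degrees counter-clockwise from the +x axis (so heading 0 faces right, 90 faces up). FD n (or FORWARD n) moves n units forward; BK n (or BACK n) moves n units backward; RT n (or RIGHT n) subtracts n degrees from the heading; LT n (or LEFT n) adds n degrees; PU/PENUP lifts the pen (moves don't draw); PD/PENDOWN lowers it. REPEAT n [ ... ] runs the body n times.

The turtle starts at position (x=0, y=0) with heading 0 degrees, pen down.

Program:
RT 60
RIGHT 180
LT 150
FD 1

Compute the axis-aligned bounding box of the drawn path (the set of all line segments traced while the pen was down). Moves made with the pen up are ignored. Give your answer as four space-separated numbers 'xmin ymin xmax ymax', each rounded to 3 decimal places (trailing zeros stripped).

Answer: 0 -1 0 0

Derivation:
Executing turtle program step by step:
Start: pos=(0,0), heading=0, pen down
RT 60: heading 0 -> 300
RT 180: heading 300 -> 120
LT 150: heading 120 -> 270
FD 1: (0,0) -> (0,-1) [heading=270, draw]
Final: pos=(0,-1), heading=270, 1 segment(s) drawn

Segment endpoints: x in {0, 0}, y in {-1, 0}
xmin=0, ymin=-1, xmax=0, ymax=0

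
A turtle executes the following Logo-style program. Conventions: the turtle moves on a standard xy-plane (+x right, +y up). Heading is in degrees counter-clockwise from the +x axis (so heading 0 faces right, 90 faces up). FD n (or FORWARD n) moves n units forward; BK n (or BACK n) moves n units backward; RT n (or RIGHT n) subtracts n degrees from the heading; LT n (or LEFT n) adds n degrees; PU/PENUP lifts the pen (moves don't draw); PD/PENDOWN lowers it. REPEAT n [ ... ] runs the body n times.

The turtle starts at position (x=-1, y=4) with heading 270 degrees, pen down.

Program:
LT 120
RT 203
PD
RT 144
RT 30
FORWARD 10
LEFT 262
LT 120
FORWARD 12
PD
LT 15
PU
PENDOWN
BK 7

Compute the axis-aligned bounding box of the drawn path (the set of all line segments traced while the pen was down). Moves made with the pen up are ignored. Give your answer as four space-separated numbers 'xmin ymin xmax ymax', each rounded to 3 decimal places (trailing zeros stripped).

Answer: -1 4 18.574 13.132

Derivation:
Executing turtle program step by step:
Start: pos=(-1,4), heading=270, pen down
LT 120: heading 270 -> 30
RT 203: heading 30 -> 187
PD: pen down
RT 144: heading 187 -> 43
RT 30: heading 43 -> 13
FD 10: (-1,4) -> (8.744,6.25) [heading=13, draw]
LT 262: heading 13 -> 275
LT 120: heading 275 -> 35
FD 12: (8.744,6.25) -> (18.574,13.132) [heading=35, draw]
PD: pen down
LT 15: heading 35 -> 50
PU: pen up
PD: pen down
BK 7: (18.574,13.132) -> (14.074,7.77) [heading=50, draw]
Final: pos=(14.074,7.77), heading=50, 3 segment(s) drawn

Segment endpoints: x in {-1, 8.744, 14.074, 18.574}, y in {4, 6.25, 7.77, 13.132}
xmin=-1, ymin=4, xmax=18.574, ymax=13.132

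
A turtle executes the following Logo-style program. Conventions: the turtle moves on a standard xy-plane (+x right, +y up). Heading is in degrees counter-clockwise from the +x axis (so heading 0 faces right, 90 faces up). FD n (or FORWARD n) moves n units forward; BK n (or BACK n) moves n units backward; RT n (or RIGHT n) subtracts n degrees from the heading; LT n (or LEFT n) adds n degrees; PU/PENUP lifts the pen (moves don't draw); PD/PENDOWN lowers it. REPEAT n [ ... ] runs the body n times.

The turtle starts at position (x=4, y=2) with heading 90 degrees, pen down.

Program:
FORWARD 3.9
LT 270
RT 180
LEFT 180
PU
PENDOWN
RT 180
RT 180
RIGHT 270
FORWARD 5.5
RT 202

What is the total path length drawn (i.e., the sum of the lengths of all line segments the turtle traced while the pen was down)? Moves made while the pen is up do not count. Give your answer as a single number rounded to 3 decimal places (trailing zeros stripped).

Answer: 9.4

Derivation:
Executing turtle program step by step:
Start: pos=(4,2), heading=90, pen down
FD 3.9: (4,2) -> (4,5.9) [heading=90, draw]
LT 270: heading 90 -> 0
RT 180: heading 0 -> 180
LT 180: heading 180 -> 0
PU: pen up
PD: pen down
RT 180: heading 0 -> 180
RT 180: heading 180 -> 0
RT 270: heading 0 -> 90
FD 5.5: (4,5.9) -> (4,11.4) [heading=90, draw]
RT 202: heading 90 -> 248
Final: pos=(4,11.4), heading=248, 2 segment(s) drawn

Segment lengths:
  seg 1: (4,2) -> (4,5.9), length = 3.9
  seg 2: (4,5.9) -> (4,11.4), length = 5.5
Total = 9.4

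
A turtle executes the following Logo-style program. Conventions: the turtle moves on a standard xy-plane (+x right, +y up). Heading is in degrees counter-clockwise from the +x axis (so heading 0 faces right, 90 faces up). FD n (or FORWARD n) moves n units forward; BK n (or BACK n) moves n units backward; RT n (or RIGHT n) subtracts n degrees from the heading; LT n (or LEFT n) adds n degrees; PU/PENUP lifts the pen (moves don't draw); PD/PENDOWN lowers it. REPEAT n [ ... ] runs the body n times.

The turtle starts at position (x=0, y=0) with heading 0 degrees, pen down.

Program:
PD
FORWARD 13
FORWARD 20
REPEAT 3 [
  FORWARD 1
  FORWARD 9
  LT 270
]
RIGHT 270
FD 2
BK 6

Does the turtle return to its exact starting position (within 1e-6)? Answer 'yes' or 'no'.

Executing turtle program step by step:
Start: pos=(0,0), heading=0, pen down
PD: pen down
FD 13: (0,0) -> (13,0) [heading=0, draw]
FD 20: (13,0) -> (33,0) [heading=0, draw]
REPEAT 3 [
  -- iteration 1/3 --
  FD 1: (33,0) -> (34,0) [heading=0, draw]
  FD 9: (34,0) -> (43,0) [heading=0, draw]
  LT 270: heading 0 -> 270
  -- iteration 2/3 --
  FD 1: (43,0) -> (43,-1) [heading=270, draw]
  FD 9: (43,-1) -> (43,-10) [heading=270, draw]
  LT 270: heading 270 -> 180
  -- iteration 3/3 --
  FD 1: (43,-10) -> (42,-10) [heading=180, draw]
  FD 9: (42,-10) -> (33,-10) [heading=180, draw]
  LT 270: heading 180 -> 90
]
RT 270: heading 90 -> 180
FD 2: (33,-10) -> (31,-10) [heading=180, draw]
BK 6: (31,-10) -> (37,-10) [heading=180, draw]
Final: pos=(37,-10), heading=180, 10 segment(s) drawn

Start position: (0, 0)
Final position: (37, -10)
Distance = 38.328; >= 1e-6 -> NOT closed

Answer: no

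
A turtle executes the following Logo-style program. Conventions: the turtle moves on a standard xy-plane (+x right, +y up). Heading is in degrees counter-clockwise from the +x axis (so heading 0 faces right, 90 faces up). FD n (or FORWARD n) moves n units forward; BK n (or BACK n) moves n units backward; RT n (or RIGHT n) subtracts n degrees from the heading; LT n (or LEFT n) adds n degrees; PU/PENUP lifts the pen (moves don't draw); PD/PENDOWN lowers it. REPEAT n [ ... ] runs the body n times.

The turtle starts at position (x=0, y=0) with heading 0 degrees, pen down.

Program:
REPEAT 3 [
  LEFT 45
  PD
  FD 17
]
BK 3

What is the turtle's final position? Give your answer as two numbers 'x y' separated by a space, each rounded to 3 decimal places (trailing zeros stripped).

Executing turtle program step by step:
Start: pos=(0,0), heading=0, pen down
REPEAT 3 [
  -- iteration 1/3 --
  LT 45: heading 0 -> 45
  PD: pen down
  FD 17: (0,0) -> (12.021,12.021) [heading=45, draw]
  -- iteration 2/3 --
  LT 45: heading 45 -> 90
  PD: pen down
  FD 17: (12.021,12.021) -> (12.021,29.021) [heading=90, draw]
  -- iteration 3/3 --
  LT 45: heading 90 -> 135
  PD: pen down
  FD 17: (12.021,29.021) -> (0,41.042) [heading=135, draw]
]
BK 3: (0,41.042) -> (2.121,38.92) [heading=135, draw]
Final: pos=(2.121,38.92), heading=135, 4 segment(s) drawn

Answer: 2.121 38.92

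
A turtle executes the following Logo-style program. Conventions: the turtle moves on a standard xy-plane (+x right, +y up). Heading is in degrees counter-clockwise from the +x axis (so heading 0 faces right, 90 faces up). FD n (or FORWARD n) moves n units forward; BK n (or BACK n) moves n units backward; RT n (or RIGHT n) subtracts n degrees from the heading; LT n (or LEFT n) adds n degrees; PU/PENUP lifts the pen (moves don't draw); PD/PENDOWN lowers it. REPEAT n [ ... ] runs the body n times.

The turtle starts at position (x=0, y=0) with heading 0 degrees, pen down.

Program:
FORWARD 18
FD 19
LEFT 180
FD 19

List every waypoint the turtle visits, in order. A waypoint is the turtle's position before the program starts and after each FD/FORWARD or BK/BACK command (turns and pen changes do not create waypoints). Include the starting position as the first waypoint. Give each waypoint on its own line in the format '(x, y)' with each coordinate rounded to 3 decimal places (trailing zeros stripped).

Executing turtle program step by step:
Start: pos=(0,0), heading=0, pen down
FD 18: (0,0) -> (18,0) [heading=0, draw]
FD 19: (18,0) -> (37,0) [heading=0, draw]
LT 180: heading 0 -> 180
FD 19: (37,0) -> (18,0) [heading=180, draw]
Final: pos=(18,0), heading=180, 3 segment(s) drawn
Waypoints (4 total):
(0, 0)
(18, 0)
(37, 0)
(18, 0)

Answer: (0, 0)
(18, 0)
(37, 0)
(18, 0)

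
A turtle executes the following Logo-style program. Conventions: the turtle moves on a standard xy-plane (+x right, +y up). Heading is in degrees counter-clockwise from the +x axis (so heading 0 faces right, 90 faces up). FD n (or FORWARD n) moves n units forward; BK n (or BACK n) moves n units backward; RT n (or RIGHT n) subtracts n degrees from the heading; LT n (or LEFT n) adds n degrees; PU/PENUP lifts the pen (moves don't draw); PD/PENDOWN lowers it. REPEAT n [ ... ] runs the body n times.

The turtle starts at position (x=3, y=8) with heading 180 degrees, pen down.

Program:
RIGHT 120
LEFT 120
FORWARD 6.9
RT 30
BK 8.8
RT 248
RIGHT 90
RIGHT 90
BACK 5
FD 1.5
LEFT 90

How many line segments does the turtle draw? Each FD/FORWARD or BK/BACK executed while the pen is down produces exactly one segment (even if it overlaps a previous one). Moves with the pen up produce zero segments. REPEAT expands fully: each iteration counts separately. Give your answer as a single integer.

Executing turtle program step by step:
Start: pos=(3,8), heading=180, pen down
RT 120: heading 180 -> 60
LT 120: heading 60 -> 180
FD 6.9: (3,8) -> (-3.9,8) [heading=180, draw]
RT 30: heading 180 -> 150
BK 8.8: (-3.9,8) -> (3.721,3.6) [heading=150, draw]
RT 248: heading 150 -> 262
RT 90: heading 262 -> 172
RT 90: heading 172 -> 82
BK 5: (3.721,3.6) -> (3.025,-1.351) [heading=82, draw]
FD 1.5: (3.025,-1.351) -> (3.234,0.134) [heading=82, draw]
LT 90: heading 82 -> 172
Final: pos=(3.234,0.134), heading=172, 4 segment(s) drawn
Segments drawn: 4

Answer: 4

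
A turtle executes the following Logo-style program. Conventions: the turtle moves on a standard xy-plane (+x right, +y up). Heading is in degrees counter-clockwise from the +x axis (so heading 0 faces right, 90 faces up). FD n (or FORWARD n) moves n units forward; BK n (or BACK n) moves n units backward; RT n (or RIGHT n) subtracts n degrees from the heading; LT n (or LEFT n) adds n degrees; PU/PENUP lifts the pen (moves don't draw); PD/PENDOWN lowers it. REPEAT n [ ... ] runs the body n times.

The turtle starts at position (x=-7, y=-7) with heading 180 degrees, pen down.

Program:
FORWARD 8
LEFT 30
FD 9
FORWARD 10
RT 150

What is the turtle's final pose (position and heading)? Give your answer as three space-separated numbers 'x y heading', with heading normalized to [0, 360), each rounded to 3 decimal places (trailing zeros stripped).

Executing turtle program step by step:
Start: pos=(-7,-7), heading=180, pen down
FD 8: (-7,-7) -> (-15,-7) [heading=180, draw]
LT 30: heading 180 -> 210
FD 9: (-15,-7) -> (-22.794,-11.5) [heading=210, draw]
FD 10: (-22.794,-11.5) -> (-31.454,-16.5) [heading=210, draw]
RT 150: heading 210 -> 60
Final: pos=(-31.454,-16.5), heading=60, 3 segment(s) drawn

Answer: -31.454 -16.5 60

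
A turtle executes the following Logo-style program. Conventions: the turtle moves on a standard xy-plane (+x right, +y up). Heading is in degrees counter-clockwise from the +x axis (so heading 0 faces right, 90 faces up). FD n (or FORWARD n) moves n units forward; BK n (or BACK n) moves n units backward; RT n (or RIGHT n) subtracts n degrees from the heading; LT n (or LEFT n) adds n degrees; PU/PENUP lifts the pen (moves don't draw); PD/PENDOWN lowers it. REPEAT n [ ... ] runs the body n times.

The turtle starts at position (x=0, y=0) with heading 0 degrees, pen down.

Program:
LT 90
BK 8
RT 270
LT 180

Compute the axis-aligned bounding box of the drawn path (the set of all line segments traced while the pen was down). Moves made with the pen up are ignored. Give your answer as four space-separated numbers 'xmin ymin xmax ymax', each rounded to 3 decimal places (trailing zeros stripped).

Answer: 0 -8 0 0

Derivation:
Executing turtle program step by step:
Start: pos=(0,0), heading=0, pen down
LT 90: heading 0 -> 90
BK 8: (0,0) -> (0,-8) [heading=90, draw]
RT 270: heading 90 -> 180
LT 180: heading 180 -> 0
Final: pos=(0,-8), heading=0, 1 segment(s) drawn

Segment endpoints: x in {0, 0}, y in {-8, 0}
xmin=0, ymin=-8, xmax=0, ymax=0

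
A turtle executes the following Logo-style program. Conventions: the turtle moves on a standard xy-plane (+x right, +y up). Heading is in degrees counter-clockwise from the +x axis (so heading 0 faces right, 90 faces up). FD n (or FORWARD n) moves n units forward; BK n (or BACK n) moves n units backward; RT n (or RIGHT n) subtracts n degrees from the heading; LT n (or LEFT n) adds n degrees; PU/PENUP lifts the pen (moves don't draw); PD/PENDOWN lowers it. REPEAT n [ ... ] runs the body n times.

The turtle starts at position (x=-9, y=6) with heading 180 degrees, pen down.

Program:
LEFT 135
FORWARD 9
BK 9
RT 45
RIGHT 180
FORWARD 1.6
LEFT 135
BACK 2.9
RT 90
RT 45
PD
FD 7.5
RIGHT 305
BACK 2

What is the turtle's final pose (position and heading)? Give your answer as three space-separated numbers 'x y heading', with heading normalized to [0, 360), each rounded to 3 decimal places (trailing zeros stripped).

Answer: -5.311 16.003 145

Derivation:
Executing turtle program step by step:
Start: pos=(-9,6), heading=180, pen down
LT 135: heading 180 -> 315
FD 9: (-9,6) -> (-2.636,-0.364) [heading=315, draw]
BK 9: (-2.636,-0.364) -> (-9,6) [heading=315, draw]
RT 45: heading 315 -> 270
RT 180: heading 270 -> 90
FD 1.6: (-9,6) -> (-9,7.6) [heading=90, draw]
LT 135: heading 90 -> 225
BK 2.9: (-9,7.6) -> (-6.949,9.651) [heading=225, draw]
RT 90: heading 225 -> 135
RT 45: heading 135 -> 90
PD: pen down
FD 7.5: (-6.949,9.651) -> (-6.949,17.151) [heading=90, draw]
RT 305: heading 90 -> 145
BK 2: (-6.949,17.151) -> (-5.311,16.003) [heading=145, draw]
Final: pos=(-5.311,16.003), heading=145, 6 segment(s) drawn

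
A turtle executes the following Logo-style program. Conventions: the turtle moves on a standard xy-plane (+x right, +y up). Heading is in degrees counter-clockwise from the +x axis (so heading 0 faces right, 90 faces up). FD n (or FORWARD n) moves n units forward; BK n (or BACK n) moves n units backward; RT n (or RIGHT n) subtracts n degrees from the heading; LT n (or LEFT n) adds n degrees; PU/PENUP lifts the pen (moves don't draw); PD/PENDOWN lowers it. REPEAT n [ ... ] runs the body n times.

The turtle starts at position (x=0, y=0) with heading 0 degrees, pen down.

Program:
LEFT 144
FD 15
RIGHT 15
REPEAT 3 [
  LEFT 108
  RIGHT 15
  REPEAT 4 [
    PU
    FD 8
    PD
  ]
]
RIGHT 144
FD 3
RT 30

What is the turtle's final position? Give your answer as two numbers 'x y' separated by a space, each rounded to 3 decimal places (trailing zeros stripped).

Executing turtle program step by step:
Start: pos=(0,0), heading=0, pen down
LT 144: heading 0 -> 144
FD 15: (0,0) -> (-12.135,8.817) [heading=144, draw]
RT 15: heading 144 -> 129
REPEAT 3 [
  -- iteration 1/3 --
  LT 108: heading 129 -> 237
  RT 15: heading 237 -> 222
  REPEAT 4 [
    -- iteration 1/4 --
    PU: pen up
    FD 8: (-12.135,8.817) -> (-18.08,3.464) [heading=222, move]
    PD: pen down
    -- iteration 2/4 --
    PU: pen up
    FD 8: (-18.08,3.464) -> (-24.026,-1.889) [heading=222, move]
    PD: pen down
    -- iteration 3/4 --
    PU: pen up
    FD 8: (-24.026,-1.889) -> (-29.971,-7.242) [heading=222, move]
    PD: pen down
    -- iteration 4/4 --
    PU: pen up
    FD 8: (-29.971,-7.242) -> (-35.916,-12.595) [heading=222, move]
    PD: pen down
  ]
  -- iteration 2/3 --
  LT 108: heading 222 -> 330
  RT 15: heading 330 -> 315
  REPEAT 4 [
    -- iteration 1/4 --
    PU: pen up
    FD 8: (-35.916,-12.595) -> (-30.259,-18.252) [heading=315, move]
    PD: pen down
    -- iteration 2/4 --
    PU: pen up
    FD 8: (-30.259,-18.252) -> (-24.602,-23.909) [heading=315, move]
    PD: pen down
    -- iteration 3/4 --
    PU: pen up
    FD 8: (-24.602,-23.909) -> (-18.945,-29.566) [heading=315, move]
    PD: pen down
    -- iteration 4/4 --
    PU: pen up
    FD 8: (-18.945,-29.566) -> (-13.288,-35.223) [heading=315, move]
    PD: pen down
  ]
  -- iteration 3/3 --
  LT 108: heading 315 -> 63
  RT 15: heading 63 -> 48
  REPEAT 4 [
    -- iteration 1/4 --
    PU: pen up
    FD 8: (-13.288,-35.223) -> (-7.935,-29.278) [heading=48, move]
    PD: pen down
    -- iteration 2/4 --
    PU: pen up
    FD 8: (-7.935,-29.278) -> (-2.582,-23.333) [heading=48, move]
    PD: pen down
    -- iteration 3/4 --
    PU: pen up
    FD 8: (-2.582,-23.333) -> (2.771,-17.387) [heading=48, move]
    PD: pen down
    -- iteration 4/4 --
    PU: pen up
    FD 8: (2.771,-17.387) -> (8.124,-11.442) [heading=48, move]
    PD: pen down
  ]
]
RT 144: heading 48 -> 264
FD 3: (8.124,-11.442) -> (7.81,-14.426) [heading=264, draw]
RT 30: heading 264 -> 234
Final: pos=(7.81,-14.426), heading=234, 2 segment(s) drawn

Answer: 7.81 -14.426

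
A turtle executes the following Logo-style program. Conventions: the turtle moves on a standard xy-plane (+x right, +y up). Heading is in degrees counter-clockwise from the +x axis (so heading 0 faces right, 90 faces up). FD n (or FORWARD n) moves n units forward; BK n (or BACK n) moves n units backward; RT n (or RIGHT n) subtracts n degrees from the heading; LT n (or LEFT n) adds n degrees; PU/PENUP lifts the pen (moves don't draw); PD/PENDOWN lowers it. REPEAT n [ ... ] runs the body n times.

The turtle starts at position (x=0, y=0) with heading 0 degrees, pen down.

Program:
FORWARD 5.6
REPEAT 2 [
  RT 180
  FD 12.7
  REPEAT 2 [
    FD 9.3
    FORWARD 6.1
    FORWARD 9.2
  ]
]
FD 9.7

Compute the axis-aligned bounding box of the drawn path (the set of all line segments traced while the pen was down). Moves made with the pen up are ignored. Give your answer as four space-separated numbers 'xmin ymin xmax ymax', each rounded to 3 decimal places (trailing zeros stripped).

Executing turtle program step by step:
Start: pos=(0,0), heading=0, pen down
FD 5.6: (0,0) -> (5.6,0) [heading=0, draw]
REPEAT 2 [
  -- iteration 1/2 --
  RT 180: heading 0 -> 180
  FD 12.7: (5.6,0) -> (-7.1,0) [heading=180, draw]
  REPEAT 2 [
    -- iteration 1/2 --
    FD 9.3: (-7.1,0) -> (-16.4,0) [heading=180, draw]
    FD 6.1: (-16.4,0) -> (-22.5,0) [heading=180, draw]
    FD 9.2: (-22.5,0) -> (-31.7,0) [heading=180, draw]
    -- iteration 2/2 --
    FD 9.3: (-31.7,0) -> (-41,0) [heading=180, draw]
    FD 6.1: (-41,0) -> (-47.1,0) [heading=180, draw]
    FD 9.2: (-47.1,0) -> (-56.3,0) [heading=180, draw]
  ]
  -- iteration 2/2 --
  RT 180: heading 180 -> 0
  FD 12.7: (-56.3,0) -> (-43.6,0) [heading=0, draw]
  REPEAT 2 [
    -- iteration 1/2 --
    FD 9.3: (-43.6,0) -> (-34.3,0) [heading=0, draw]
    FD 6.1: (-34.3,0) -> (-28.2,0) [heading=0, draw]
    FD 9.2: (-28.2,0) -> (-19,0) [heading=0, draw]
    -- iteration 2/2 --
    FD 9.3: (-19,0) -> (-9.7,0) [heading=0, draw]
    FD 6.1: (-9.7,0) -> (-3.6,0) [heading=0, draw]
    FD 9.2: (-3.6,0) -> (5.6,0) [heading=0, draw]
  ]
]
FD 9.7: (5.6,0) -> (15.3,0) [heading=0, draw]
Final: pos=(15.3,0), heading=0, 16 segment(s) drawn

Segment endpoints: x in {-56.3, -47.1, -43.6, -41, -34.3, -31.7, -28.2, -22.5, -19, -16.4, -9.7, -7.1, -3.6, 0, 5.6, 5.6, 15.3}, y in {0, 0, 0, 0, 0, 0, 0, 0, 0, 0, 0, 0, 0, 0, 0, 0}
xmin=-56.3, ymin=0, xmax=15.3, ymax=0

Answer: -56.3 0 15.3 0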